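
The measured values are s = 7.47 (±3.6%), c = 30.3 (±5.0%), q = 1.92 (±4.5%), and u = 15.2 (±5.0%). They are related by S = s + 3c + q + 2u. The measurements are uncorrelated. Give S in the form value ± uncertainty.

131 ± 4.80

For a sum/difference, combine absolute errors in quadrature:
  (δs)² = 0.0723;  (3·δc)² = 20.7;  (δq)² = 0.00746;  (2·δu)² = 2.31
δS = √(23.0) = 4.80
S = 131.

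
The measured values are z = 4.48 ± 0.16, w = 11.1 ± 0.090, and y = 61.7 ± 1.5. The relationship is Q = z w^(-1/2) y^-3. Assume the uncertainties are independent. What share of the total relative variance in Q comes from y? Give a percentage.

(δQ/Q)² = (1·δz/z)² + (−½·δw/w)² + (-3·δy/y)²
  z term: (1×0.0357)² = 0.00128
  w term: (-0.5×0.00811)² = 1.64e-05
  y term: (-3×0.0243)² = 0.00532
Total = 0.00661. Share from y = 0.00532/0.00661 = 0.805.

80.5%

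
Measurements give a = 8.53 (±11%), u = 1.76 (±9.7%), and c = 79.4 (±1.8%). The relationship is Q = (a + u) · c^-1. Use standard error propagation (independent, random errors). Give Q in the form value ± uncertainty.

Let w = a + u = 10.3. δw = √(δa² + δu²) = √(0.880 + 0.0291) = 0.954, so δw/w = 0.0927.
Q is then a monomial in w, c:
δQ/Q = √((δw/w)² + (-1·δc/c)²) = √(0.00859 + 0.000324) = 0.0944
Q = 0.130, so δQ = 0.0944 × 0.130 = 0.0122.

0.130 ± 0.0122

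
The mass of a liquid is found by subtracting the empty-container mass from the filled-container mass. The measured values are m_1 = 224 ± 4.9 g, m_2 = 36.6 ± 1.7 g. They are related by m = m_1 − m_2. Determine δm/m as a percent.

2.77%

For a sum/difference, combine absolute errors in quadrature:
  (δm_1)² = 24.0;  (δm_2)² = 2.89
δm = √(26.9) = 5.19 g
m = 187 g, so δm/m = 5.19/187 = 0.0277.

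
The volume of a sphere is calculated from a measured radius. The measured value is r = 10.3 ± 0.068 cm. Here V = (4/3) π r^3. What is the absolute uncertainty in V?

90.7 cm^3

Each factor contributes (exponent × relative error)² to (δV/V)²:
  (3·δr/r)² = (3×0.00660)² = 0.000392
δV/V = √(0.000392) = 0.0198
V = 4580 cm^3, so δV = 0.0198 × 4580 = 90.7 cm^3.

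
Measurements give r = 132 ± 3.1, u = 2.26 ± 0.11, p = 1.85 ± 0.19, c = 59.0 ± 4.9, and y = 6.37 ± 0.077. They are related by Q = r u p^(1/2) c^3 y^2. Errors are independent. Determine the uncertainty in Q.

Products/powers → add relative errors in quadrature, weighted by exponent:
  (1·δr/r)² = (1×0.0235)² = 0.000552;  (1·δu/u)² = (1×0.0487)² = 0.00237;  (½·δp/p)² = (0.5×0.103)² = 0.00264;  (3·δc/c)² = (3×0.0831)² = 0.0621;  (2·δy/y)² = (2×0.0121)² = 0.000584
δQ/Q = √(0.0682) = 0.261
Q = 3.38e+09, so δQ = 0.261 × 3.38e+09 = 8.83e+08.

8.83e+08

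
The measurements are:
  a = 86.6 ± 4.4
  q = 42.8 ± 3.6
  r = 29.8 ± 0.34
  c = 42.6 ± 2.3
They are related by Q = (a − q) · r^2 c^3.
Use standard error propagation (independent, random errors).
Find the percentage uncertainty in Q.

20.9%

Let u = a − q = 43.8. δu = √(δa² + δq²) = √(19.4 + 13.0) = 5.69, so δu/u = 0.130.
Q is then a monomial in u, r, c:
δQ/Q = √((δu/u)² + (2·δr/r)² + (3·δc/c)²) = √(0.0168 + 0.000521 + 0.0262) = 0.209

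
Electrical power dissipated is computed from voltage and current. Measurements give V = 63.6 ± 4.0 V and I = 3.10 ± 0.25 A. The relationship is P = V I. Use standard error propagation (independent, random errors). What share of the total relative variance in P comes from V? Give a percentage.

37.8%

(δP/P)² = (1·δV/V)² + (1·δI/I)²
  V term: (1×0.0629)² = 0.00396
  I term: (1×0.0806)² = 0.00650
Total = 0.0105. Share from V = 0.00396/0.0105 = 0.378.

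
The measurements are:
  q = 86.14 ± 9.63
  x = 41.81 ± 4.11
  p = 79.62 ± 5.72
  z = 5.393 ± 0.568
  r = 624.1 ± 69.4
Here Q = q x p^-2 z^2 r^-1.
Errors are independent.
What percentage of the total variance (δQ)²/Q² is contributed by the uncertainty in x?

9.71%

(δQ/Q)² = (1·δq/q)² + (1·δx/x)² + (-2·δp/p)² + (2·δz/z)² + (-1·δr/r)²
  q term: (1×0.112)² = 0.0125
  x term: (1×0.0983)² = 0.00966
  p term: (-2×0.0718)² = 0.0206
  z term: (2×0.105)² = 0.0444
  r term: (-1×0.111)² = 0.0124
Total = 0.0995. Share from x = 0.00966/0.0995 = 0.0971.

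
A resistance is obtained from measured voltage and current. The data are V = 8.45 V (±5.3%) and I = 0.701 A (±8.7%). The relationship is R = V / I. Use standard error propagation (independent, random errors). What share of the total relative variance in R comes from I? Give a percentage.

72.9%

(δR/R)² = (1·δV/V)² + (-1·δI/I)²
  V term: (1×0.0530)² = 0.00281
  I term: (-1×0.0870)² = 0.00757
Total = 0.0104. Share from I = 0.00757/0.0104 = 0.729.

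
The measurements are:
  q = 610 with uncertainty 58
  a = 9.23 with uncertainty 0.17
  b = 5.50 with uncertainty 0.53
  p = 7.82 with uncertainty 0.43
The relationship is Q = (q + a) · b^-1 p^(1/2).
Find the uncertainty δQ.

Let u = q + a = 619. δu = √(δq² + δa²) = √(3360 + 0.0289) = 58.0, so δu/u = 0.0937.
Q is then a monomial in u, b, p:
δQ/Q = √((δu/u)² + (-1·δb/b)² + (½·δp/p)²) = √(0.00877 + 0.00929 + 0.000756) = 0.137
Q = 315, so δQ = 0.137 × 315 = 43.2.

43.2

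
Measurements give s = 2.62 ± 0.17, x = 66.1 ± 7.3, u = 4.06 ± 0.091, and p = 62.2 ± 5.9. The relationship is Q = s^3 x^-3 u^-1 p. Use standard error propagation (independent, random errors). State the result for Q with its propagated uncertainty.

0.000954 ± 0.000378

Q is a product of powers, so relative uncertainties combine in quadrature:
  (3·δs/s)² = (3×0.0649)² = 0.0379;  (-3·δx/x)² = (-3×0.110)² = 0.110;  (-1·δu/u)² = (-1×0.0224)² = 0.000502;  (1·δp/p)² = (1×0.0949)² = 0.00900
δQ/Q = √(0.157) = 0.396
Q = 0.000954, so δQ = 0.396 × 0.000954 = 0.000378.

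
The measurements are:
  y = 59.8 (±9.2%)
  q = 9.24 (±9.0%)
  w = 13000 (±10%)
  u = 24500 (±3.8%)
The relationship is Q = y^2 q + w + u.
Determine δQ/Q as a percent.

Let p = y^2·q = 33000. δp/p = √((2·δy/y)² + (1·δq/q)²) = √(0.0339 + 0.00810) = 0.205, so δp = 6770.
Q = p + w + u: δQ = √(δp² + δw² + δu²) = √(4.58e+07 + 1.69e+06 + 8.67e+05) = 6950
Q = 70500, so δQ/Q = 6950/70500 = 0.0986.

9.86%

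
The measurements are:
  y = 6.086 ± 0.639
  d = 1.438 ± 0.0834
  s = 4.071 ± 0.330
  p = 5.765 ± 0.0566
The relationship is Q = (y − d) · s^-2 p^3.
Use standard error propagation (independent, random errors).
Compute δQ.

11.6

Let u = y − d = 4.648. δu = √(δy² + δd²) = √(0.408 + 0.00696) = 0.644, so δu/u = 0.139.
Q is then a monomial in u, s, p:
δQ/Q = √((δu/u)² + (-2·δs/s)² + (3·δp/p)²) = √(0.0192 + 0.0263 + 0.000868) = 0.215
Q = 53.74, so δQ = 0.215 × 53.74 = 11.6.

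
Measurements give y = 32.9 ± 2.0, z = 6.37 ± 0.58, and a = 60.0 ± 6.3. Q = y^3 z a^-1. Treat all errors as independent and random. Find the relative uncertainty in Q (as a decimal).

For a monomial Q ∝ y^3, z, a^-1, fractional errors add in quadrature:
  (3·δy/y)² = (3×0.0608)² = 0.0333;  (1·δz/z)² = (1×0.0911)² = 0.00829;  (-1·δa/a)² = (-1×0.105)² = 0.0110
δQ/Q = √(0.0526) = 0.229

0.229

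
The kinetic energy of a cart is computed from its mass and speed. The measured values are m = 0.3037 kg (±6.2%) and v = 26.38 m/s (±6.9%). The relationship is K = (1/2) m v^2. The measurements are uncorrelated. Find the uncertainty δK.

K is a product of powers, so relative uncertainties combine in quadrature:
  (1·δm/m)² = (1×0.0620)² = 0.00384;  (2·δv/v)² = (2×0.0690)² = 0.0190
δK/K = √(0.0229) = 0.151
K = 105.7 J, so δK = 0.151 × 105.7 = 16.0 J.

16.0 J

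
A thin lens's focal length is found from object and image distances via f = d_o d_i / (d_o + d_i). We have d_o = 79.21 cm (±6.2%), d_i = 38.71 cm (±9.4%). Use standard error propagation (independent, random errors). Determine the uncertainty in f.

∂f/∂d_o = (d_i/(d_o+d_i))² = 0.108;  ∂f/∂d_i = (d_o/(d_o+d_i))² = 0.451
δf = √((∂f/∂d_o · δd_o)² + (∂f/∂d_i · δd_i)²) = √(0.280 + 2.70) = 1.73 cm

1.73 cm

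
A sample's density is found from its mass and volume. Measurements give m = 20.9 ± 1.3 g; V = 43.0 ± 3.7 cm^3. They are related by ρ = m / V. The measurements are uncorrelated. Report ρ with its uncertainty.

0.486 ± 0.0516 g/cm^3

Each factor contributes (exponent × relative error)² to (δρ/ρ)²:
  (1·δm/m)² = (1×0.0622)² = 0.00387;  (-1·δV/V)² = (-1×0.0860)² = 0.00740
δρ/ρ = √(0.0113) = 0.106
ρ = 0.486 g/cm^3, so δρ = 0.106 × 0.486 = 0.0516 g/cm^3.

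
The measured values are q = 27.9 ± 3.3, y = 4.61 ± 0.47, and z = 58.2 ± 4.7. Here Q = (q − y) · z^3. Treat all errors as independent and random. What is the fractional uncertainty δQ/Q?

Let u = q − y = 23.3. δu = √(δq² + δy²) = √(10.9 + 0.221) = 3.33, so δu/u = 0.143.
Q is then a monomial in u, z:
δQ/Q = √((δu/u)² + (3·δz/z)²) = √(0.0205 + 0.0587) = 0.281

0.281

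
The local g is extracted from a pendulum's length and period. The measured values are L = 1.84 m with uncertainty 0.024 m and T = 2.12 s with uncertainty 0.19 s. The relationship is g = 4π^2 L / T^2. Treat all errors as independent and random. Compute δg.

Since g is a product/quotient, work with relative uncertainties:
  (1·δL/L)² = (1×0.0130)² = 0.000170;  (-2·δT/T)² = (-2×0.0896)² = 0.0321
δg/g = √(0.0323) = 0.180
g = 16.2 m/s^2, so δg = 0.180 × 16.2 = 2.90 m/s^2.

2.90 m/s^2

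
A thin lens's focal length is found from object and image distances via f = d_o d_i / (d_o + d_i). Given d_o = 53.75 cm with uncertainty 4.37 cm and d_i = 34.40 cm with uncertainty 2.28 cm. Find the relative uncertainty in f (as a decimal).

∂f/∂d_o = (d_i/(d_o+d_i))² = 0.152;  ∂f/∂d_i = (d_o/(d_o+d_i))² = 0.372
δf = √((∂f/∂d_o · δd_o)² + (∂f/∂d_i · δd_i)²) = √(0.443 + 0.719) = 1.08 cm
f = 20.98 cm, so δf/f = 1.08/20.98 = 0.0514.

0.0514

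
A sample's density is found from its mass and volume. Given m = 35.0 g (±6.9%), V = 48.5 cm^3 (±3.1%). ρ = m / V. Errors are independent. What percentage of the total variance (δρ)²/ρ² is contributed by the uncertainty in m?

(δρ/ρ)² = (1·δm/m)² + (-1·δV/V)²
  m term: (1×0.0690)² = 0.00476
  V term: (-1×0.0310)² = 0.000961
Total = 0.00572. Share from m = 0.00476/0.00572 = 0.832.

83.2%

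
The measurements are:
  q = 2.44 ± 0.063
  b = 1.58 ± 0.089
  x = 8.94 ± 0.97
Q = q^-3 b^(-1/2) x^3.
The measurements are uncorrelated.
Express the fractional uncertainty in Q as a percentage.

33.6%

Q is a product of powers, so relative uncertainties combine in quadrature:
  (-3·δq/q)² = (-3×0.0258)² = 0.00600;  (−½·δb/b)² = (-0.5×0.0563)² = 0.000793;  (3·δx/x)² = (3×0.109)² = 0.106
δQ/Q = √(0.113) = 0.336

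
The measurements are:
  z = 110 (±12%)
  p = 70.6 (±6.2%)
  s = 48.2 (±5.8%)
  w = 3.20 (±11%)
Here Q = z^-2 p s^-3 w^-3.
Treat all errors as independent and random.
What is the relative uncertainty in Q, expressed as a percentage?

Q is a product of powers, so relative uncertainties combine in quadrature:
  (-2·δz/z)² = (-2×0.120)² = 0.0576;  (1·δp/p)² = (1×0.0620)² = 0.00384;  (-3·δs/s)² = (-3×0.0580)² = 0.0303;  (-3·δw/w)² = (-3×0.110)² = 0.109
δQ/Q = √(0.201) = 0.448

44.8%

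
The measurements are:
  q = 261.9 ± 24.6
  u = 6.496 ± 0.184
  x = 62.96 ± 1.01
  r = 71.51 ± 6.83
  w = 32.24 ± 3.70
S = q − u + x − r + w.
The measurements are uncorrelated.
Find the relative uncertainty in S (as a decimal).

For a sum/difference, combine absolute errors in quadrature:
  (δq)² = 605;  (δu)² = 0.0339;  (δx)² = 1.02;  (δr)² = 46.6;  (δw)² = 13.7
δS = √(667) = 25.8
S = 279.1, so δS/S = 25.8/279.1 = 0.0925.

0.0925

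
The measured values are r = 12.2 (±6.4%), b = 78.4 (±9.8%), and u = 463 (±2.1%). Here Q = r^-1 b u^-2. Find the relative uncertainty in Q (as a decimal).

Q is a product of powers, so relative uncertainties combine in quadrature:
  (-1·δr/r)² = (-1×0.0640)² = 0.00410;  (1·δb/b)² = (1×0.0980)² = 0.00960;  (-2·δu/u)² = (-2×0.0210)² = 0.00176
δQ/Q = √(0.0155) = 0.124

0.124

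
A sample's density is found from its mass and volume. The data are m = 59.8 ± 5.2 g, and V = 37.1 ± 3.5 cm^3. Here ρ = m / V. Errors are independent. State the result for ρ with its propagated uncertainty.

1.61 ± 0.207 g/cm^3

Each factor contributes (exponent × relative error)² to (δρ/ρ)²:
  (1·δm/m)² = (1×0.0870)² = 0.00756;  (-1·δV/V)² = (-1×0.0943)² = 0.00890
δρ/ρ = √(0.0165) = 0.128
ρ = 1.61 g/cm^3, so δρ = 0.128 × 1.61 = 0.207 g/cm^3.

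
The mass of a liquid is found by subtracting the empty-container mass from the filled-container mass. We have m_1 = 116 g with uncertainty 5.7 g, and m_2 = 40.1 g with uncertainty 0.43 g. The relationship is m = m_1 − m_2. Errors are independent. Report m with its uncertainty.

m is a linear combination, so absolute uncertainties add in quadrature:
  (δm_1)² = 32.5;  (δm_2)² = 0.185
δm = √(32.7) = 5.72 g
m = 75.9 g.

75.9 ± 5.72 g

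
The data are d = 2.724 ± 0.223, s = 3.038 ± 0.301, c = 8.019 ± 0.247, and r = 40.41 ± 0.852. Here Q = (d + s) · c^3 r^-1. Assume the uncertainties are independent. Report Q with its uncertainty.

Let u = d + s = 5.762. δu = √(δd² + δs²) = √(0.0497 + 0.0906) = 0.375, so δu/u = 0.0650.
Q is then a monomial in u, c, r:
δQ/Q = √((δu/u)² + (3·δc/c)² + (-1·δr/r)²) = √(0.00423 + 0.00854 + 0.000445) = 0.115
Q = 73.53, so δQ = 0.115 × 73.53 = 8.45.

73.53 ± 8.45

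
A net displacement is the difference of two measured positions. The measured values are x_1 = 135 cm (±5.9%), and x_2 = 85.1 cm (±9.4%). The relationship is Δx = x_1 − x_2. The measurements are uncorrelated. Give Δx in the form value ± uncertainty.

49.9 ± 11.3 cm

Sums and differences: (δΔx)² = Σ (cᵢ δxᵢ)².
  (δx_1)² = 63.4;  (δx_2)² = 64.0
δΔx = √(127) = 11.3 cm
Δx = 49.9 cm.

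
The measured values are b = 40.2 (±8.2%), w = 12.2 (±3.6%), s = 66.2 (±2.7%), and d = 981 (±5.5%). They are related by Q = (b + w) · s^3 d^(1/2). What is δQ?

Let u = b + w = 52.4. δu = √(δb² + δw²) = √(10.9 + 0.193) = 3.33, so δu/u = 0.0635.
Q is then a monomial in u, s, d:
δQ/Q = √((δu/u)² + (3·δs/s)² + (½·δd/d)²) = √(0.00403 + 0.00656 + 0.000756) = 0.107
Q = 4.76e+08, so δQ = 0.107 × 4.76e+08 = 5.07e+07.

5.07e+07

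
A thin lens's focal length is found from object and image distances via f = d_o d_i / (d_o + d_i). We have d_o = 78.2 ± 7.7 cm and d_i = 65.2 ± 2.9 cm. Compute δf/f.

∂f/∂d_o = (d_i/(d_o+d_i))² = 0.207;  ∂f/∂d_i = (d_o/(d_o+d_i))² = 0.297
δf = √((∂f/∂d_o · δd_o)² + (∂f/∂d_i · δd_i)²) = √(2.53 + 0.744) = 1.81 cm
f = 35.6 cm, so δf/f = 1.81/35.6 = 0.0509.

0.0509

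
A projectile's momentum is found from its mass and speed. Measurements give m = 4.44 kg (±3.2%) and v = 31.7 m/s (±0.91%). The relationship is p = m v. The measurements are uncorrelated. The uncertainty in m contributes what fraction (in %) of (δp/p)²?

92.5%

(δp/p)² = (1·δm/m)² + (1·δv/v)²
  m term: (1×0.0320)² = 0.00102
  v term: (1×0.00910)² = 8.28e-05
Total = 0.00111. Share from m = 0.00102/0.00111 = 0.925.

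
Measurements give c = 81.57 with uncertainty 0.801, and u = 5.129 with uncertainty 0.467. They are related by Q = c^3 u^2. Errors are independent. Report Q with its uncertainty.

(1.428 ± 0.263) × 10^7

For a monomial Q ∝ c^3, u^2, fractional errors add in quadrature:
  (3·δc/c)² = (3×0.00982)² = 0.000868;  (2·δu/u)² = (2×0.0911)² = 0.0332
δQ/Q = √(0.0340) = 0.184
Q = 1.428e+07, so δQ = 0.184 × 1.428e+07 = 2.63e+06.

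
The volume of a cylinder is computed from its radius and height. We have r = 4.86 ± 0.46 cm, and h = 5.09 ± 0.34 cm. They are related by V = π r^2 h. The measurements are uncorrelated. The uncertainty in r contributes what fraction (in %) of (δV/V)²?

(δV/V)² = (2·δr/r)² + (1·δh/h)²
  r term: (2×0.0947)² = 0.0358
  h term: (1×0.0668)² = 0.00446
Total = 0.0403. Share from r = 0.0358/0.0403 = 0.889.

88.9%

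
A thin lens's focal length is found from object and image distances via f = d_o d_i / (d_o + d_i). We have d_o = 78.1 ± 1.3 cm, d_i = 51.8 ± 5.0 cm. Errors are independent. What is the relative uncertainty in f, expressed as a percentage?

5.84%

∂f/∂d_o = (d_i/(d_o+d_i))² = 0.159;  ∂f/∂d_i = (d_o/(d_o+d_i))² = 0.361
δf = √((∂f/∂d_o · δd_o)² + (∂f/∂d_i · δd_i)²) = √(0.0427 + 3.27) = 1.82 cm
f = 31.1 cm, so δf/f = 1.82/31.1 = 0.0584.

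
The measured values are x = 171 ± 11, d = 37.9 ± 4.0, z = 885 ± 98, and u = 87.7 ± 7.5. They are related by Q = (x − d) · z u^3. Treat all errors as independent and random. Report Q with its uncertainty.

(7.95 ± 2.33) × 10^10

Let w = x − d = 133. δw = √(δx² + δd²) = √(121 + 16.0) = 11.7, so δw/w = 0.0879.
Q is then a monomial in w, z, u:
δQ/Q = √((δw/w)² + (1·δz/z)² + (3·δu/u)²) = √(0.00773 + 0.0123 + 0.0658) = 0.293
Q = 7.95e+10, so δQ = 0.293 × 7.95e+10 = 2.33e+10.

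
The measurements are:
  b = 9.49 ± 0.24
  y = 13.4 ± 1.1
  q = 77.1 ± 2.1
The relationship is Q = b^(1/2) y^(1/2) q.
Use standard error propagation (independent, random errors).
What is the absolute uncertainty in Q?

Since Q is a product/quotient, work with relative uncertainties:
  (½·δb/b)² = (0.5×0.0253)² = 0.000160;  (½·δy/y)² = (0.5×0.0821)² = 0.00168;  (1·δq/q)² = (1×0.0272)² = 0.000742
δQ/Q = √(0.00259) = 0.0509
Q = 869, so δQ = 0.0509 × 869 = 44.2.

44.2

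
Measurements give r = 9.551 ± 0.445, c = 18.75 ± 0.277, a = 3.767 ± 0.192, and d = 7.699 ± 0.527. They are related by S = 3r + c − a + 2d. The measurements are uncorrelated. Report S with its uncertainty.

Absolute uncertainties add in quadrature for a linear combination:
  (3·δr)² = 1.78;  (δc)² = 0.0767;  (δa)² = 0.0369;  (2·δd)² = 1.11
δS = √(3.01) = 1.73
S = 59.03.

59.03 ± 1.73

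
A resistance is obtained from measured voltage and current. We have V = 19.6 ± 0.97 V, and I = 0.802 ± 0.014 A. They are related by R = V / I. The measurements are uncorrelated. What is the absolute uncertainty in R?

1.28 Ω

Each factor contributes (exponent × relative error)² to (δR/R)²:
  (1·δV/V)² = (1×0.0495)² = 0.00245;  (-1·δI/I)² = (-1×0.0175)² = 0.000305
δR/R = √(0.00275) = 0.0525
R = 24.4 Ω, so δR = 0.0525 × 24.4 = 1.28 Ω.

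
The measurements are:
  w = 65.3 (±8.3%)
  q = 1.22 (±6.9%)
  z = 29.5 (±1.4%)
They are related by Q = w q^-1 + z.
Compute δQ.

5.79

Let p = w·q^-1 = 53.5. δp/p = √((1·δw/w)² + (-1·δq/q)²) = √(0.00689 + 0.00476) = 0.108, so δp = 5.78.
Q = p + z: δQ = √(δp² + δz²) = √(33.4 + 0.171) = 5.79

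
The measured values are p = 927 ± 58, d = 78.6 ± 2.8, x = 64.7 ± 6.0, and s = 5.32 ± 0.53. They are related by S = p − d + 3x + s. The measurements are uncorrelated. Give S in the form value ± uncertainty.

1050 ± 60.8

For a sum/difference, combine absolute errors in quadrature:
  (δp)² = 3360;  (δd)² = 7.84;  (3·δx)² = 324;  (δs)² = 0.281
δS = √(3700) = 60.8
S = 1050.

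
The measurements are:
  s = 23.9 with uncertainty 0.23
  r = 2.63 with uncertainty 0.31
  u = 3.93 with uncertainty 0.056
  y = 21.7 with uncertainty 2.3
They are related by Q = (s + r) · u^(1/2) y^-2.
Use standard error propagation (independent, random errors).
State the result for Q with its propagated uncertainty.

Let w = s + r = 26.5. δw = √(δs² + δr²) = √(0.0529 + 0.0961) = 0.386, so δw/w = 0.0145.
Q is then a monomial in w, u, y:
δQ/Q = √((δw/w)² + (½·δu/u)² + (-2·δy/y)²) = √(0.000212 + 5.08e-05 + 0.0449) = 0.213
Q = 0.112, so δQ = 0.213 × 0.112 = 0.0237.

0.112 ± 0.0237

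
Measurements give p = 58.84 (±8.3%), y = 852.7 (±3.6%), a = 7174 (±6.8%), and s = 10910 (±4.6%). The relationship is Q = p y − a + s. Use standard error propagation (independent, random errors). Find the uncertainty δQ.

4590

Let w = p·y = 50170. δw/w = √((1·δp/p)² + (1·δy/y)²) = √(0.00689 + 0.00130) = 0.0905, so δw = 4540.
Q = w − a + s: δQ = √(δw² + δa² + δs²) = √(2.06e+07 + 2.38e+05 + 2.52e+05) = 4590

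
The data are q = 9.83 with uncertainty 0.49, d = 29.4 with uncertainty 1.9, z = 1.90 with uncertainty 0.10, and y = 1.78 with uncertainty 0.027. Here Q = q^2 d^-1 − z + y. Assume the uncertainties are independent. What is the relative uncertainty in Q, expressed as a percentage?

Let p = q^2·d^-1 = 3.29. δp/p = √((2·δq/q)² + (-1·δd/d)²) = √(0.00994 + 0.00418) = 0.119, so δp = 0.390.
Q = p − z + y: δQ = √(δp² + δz² + δy²) = √(0.152 + 0.0100 + 0.000729) = 0.404
Q = 3.17, so δQ/Q = 0.404/3.17 = 0.128.

12.8%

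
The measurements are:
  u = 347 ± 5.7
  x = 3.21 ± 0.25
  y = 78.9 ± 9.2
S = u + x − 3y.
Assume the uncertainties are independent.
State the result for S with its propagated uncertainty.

Sums and differences: (δS)² = Σ (cᵢ δxᵢ)².
  (δu)² = 32.5;  (δx)² = 0.0625;  (3·δy)² = 762
δS = √(794) = 28.2
S = 114.

114 ± 28.2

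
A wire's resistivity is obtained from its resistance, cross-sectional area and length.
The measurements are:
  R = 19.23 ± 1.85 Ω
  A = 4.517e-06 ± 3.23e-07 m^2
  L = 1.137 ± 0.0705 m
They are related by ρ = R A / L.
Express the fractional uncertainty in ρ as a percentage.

13.5%

Products/powers → add relative errors in quadrature, weighted by exponent:
  (1·δR/R)² = (1×0.0962)² = 0.00926;  (1·δA/A)² = (1×0.0715)² = 0.00511;  (-1·δL/L)² = (-1×0.0620)² = 0.00384
δρ/ρ = √(0.0182) = 0.135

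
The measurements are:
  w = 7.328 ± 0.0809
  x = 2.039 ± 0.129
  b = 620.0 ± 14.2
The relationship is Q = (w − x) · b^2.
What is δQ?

1.1e+05

Let u = w − x = 5.289. δu = √(δw² + δx²) = √(0.00654 + 0.0166) = 0.152, so δu/u = 0.0288.
Q is then a monomial in u, b:
δQ/Q = √((δu/u)² + (2·δb/b)²) = √(0.000829 + 0.00210) = 0.0541
Q = 2.033e+06, so δQ = 0.0541 × 2.033e+06 = 1.1e+05.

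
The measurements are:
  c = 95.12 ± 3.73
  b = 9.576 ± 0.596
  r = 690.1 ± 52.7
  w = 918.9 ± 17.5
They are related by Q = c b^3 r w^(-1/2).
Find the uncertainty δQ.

Products/powers → add relative errors in quadrature, weighted by exponent:
  (1·δc/c)² = (1×0.0392)² = 0.00154;  (3·δb/b)² = (3×0.0622)² = 0.0349;  (1·δr/r)² = (1×0.0764)² = 0.00583;  (−½·δw/w)² = (-0.5×0.0190)² = 9.07e-05
δQ/Q = √(0.0423) = 0.206
Q = 1.902e+06, so δQ = 0.206 × 1.902e+06 = 3.91e+05.

3.91e+05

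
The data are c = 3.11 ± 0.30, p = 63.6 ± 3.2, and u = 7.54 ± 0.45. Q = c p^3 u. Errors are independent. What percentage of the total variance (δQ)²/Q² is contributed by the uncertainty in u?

(δQ/Q)² = (1·δc/c)² + (3·δp/p)² + (1·δu/u)²
  c term: (1×0.0965)² = 0.00931
  p term: (3×0.0503)² = 0.0228
  u term: (1×0.0597)² = 0.00356
Total = 0.0357. Share from u = 0.00356/0.0357 = 0.0999.

9.99%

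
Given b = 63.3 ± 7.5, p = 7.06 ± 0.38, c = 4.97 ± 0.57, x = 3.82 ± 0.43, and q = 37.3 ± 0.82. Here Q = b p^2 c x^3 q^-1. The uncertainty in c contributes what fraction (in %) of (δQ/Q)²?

(δQ/Q)² = (1·δb/b)² + (2·δp/p)² + (1·δc/c)² + (3·δx/x)² + (-1·δq/q)²
  b term: (1×0.118)² = 0.0140
  p term: (2×0.0538)² = 0.0116
  c term: (1×0.115)² = 0.0132
  x term: (3×0.113)² = 0.114
  q term: (-1×0.0220)² = 0.000483
Total = 0.153. Share from c = 0.0132/0.153 = 0.0858.

8.58%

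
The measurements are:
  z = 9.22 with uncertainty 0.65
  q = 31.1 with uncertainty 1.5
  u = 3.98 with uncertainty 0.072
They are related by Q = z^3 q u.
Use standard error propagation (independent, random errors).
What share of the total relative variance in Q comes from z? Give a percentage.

(δQ/Q)² = (3·δz/z)² + (1·δq/q)² + (1·δu/u)²
  z term: (3×0.0705)² = 0.0447
  q term: (1×0.0482)² = 0.00233
  u term: (1×0.0181)² = 0.000327
Total = 0.0474. Share from z = 0.0447/0.0474 = 0.944.

94.4%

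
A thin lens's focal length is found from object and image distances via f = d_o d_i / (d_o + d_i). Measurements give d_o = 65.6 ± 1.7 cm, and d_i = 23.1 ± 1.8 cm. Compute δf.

0.991 cm

∂f/∂d_o = (d_i/(d_o+d_i))² = 0.0678;  ∂f/∂d_i = (d_o/(d_o+d_i))² = 0.547
δf = √((∂f/∂d_o · δd_o)² + (∂f/∂d_i · δd_i)²) = √(0.0133 + 0.969) = 0.991 cm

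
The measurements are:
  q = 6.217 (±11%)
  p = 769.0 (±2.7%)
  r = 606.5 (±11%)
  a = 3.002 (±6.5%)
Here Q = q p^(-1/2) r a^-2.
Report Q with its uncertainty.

Relative error in a monomial: (δQ/Q)² = Σ (nᵢ · δxᵢ/xᵢ)².
  (1·δq/q)² = (1×0.110)² = 0.0121;  (−½·δp/p)² = (-0.5×0.0270)² = 0.000182;  (1·δr/r)² = (1×0.110)² = 0.0121;  (-2·δa/a)² = (-2×0.0650)² = 0.0169
δQ/Q = √(0.0413) = 0.203
Q = 15.09, so δQ = 0.203 × 15.09 = 3.07.

15.09 ± 3.07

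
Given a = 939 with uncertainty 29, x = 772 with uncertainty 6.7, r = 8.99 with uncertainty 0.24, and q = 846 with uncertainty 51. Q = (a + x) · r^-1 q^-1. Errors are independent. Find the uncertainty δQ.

Let u = a + x = 1710. δu = √(δa² + δx²) = √(841 + 44.9) = 29.8, so δu/u = 0.0174.
Q is then a monomial in u, r, q:
δQ/Q = √((δu/u)² + (-1·δr/r)² + (-1·δq/q)²) = √(0.000303 + 0.000713 + 0.00363) = 0.0682
Q = 0.225, so δQ = 0.0682 × 0.225 = 0.0153.

0.0153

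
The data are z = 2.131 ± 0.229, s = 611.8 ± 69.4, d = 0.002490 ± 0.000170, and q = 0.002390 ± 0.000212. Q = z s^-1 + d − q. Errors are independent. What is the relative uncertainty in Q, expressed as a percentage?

17.0%

Let p = z·s^-1 = 0.003483. δp/p = √((1·δz/z)² + (-1·δs/s)²) = √(0.0115 + 0.0129) = 0.156, so δp = 0.000544.
Q = p + d − q: δQ = √(δp² + δd² + δq²) = √(2.96e-07 + 2.89e-08 + 4.49e-08) = 0.000608
Q = 0.003583, so δQ/Q = 0.000608/0.003583 = 0.170.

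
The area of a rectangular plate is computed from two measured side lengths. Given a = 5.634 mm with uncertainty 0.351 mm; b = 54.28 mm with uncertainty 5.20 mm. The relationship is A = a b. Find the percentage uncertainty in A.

11.4%

Relative error in a monomial: (δA/A)² = Σ (nᵢ · δxᵢ/xᵢ)².
  (1·δa/a)² = (1×0.0623)² = 0.00388;  (1·δb/b)² = (1×0.0958)² = 0.00918
δA/A = √(0.0131) = 0.114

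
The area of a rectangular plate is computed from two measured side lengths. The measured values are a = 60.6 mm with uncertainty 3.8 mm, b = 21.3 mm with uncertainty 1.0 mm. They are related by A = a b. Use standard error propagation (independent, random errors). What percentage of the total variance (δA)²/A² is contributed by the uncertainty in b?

(δA/A)² = (1·δa/a)² + (1·δb/b)²
  a term: (1×0.0627)² = 0.00393
  b term: (1×0.0469)² = 0.00220
Total = 0.00614. Share from b = 0.00220/0.00614 = 0.359.

35.9%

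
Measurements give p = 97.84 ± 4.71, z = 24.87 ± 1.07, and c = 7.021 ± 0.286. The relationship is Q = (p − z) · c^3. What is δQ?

Let u = p − z = 72.97. δu = √(δp² + δz²) = √(22.2 + 1.14) = 4.83, so δu/u = 0.0662.
Q is then a monomial in u, c:
δQ/Q = √((δu/u)² + (3·δc/c)²) = √(0.00438 + 0.0149) = 0.139
Q = 25250, so δQ = 0.139 × 25250 = 3510.

3510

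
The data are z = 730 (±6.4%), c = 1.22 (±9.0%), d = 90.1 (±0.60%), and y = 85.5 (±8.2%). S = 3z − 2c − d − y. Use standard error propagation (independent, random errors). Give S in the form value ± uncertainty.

2010 ± 140

S is a linear combination, so absolute uncertainties add in quadrature:
  (3·δz)² = 19600;  (2·δc)² = 0.0482;  (δd)² = 0.292;  (δy)² = 49.2
δS = √(19700) = 140
S = 2010.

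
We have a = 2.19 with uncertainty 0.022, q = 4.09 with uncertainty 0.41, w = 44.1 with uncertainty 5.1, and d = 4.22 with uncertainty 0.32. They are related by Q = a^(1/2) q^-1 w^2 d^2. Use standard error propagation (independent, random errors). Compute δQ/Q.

0.294

Each factor contributes (exponent × relative error)² to (δQ/Q)²:
  (½·δa/a)² = (0.5×0.0100)² = 2.52e-05;  (-1·δq/q)² = (-1×0.100)² = 0.0100;  (2·δw/w)² = (2×0.116)² = 0.0535;  (2·δd/d)² = (2×0.0758)² = 0.0230
δQ/Q = √(0.0866) = 0.294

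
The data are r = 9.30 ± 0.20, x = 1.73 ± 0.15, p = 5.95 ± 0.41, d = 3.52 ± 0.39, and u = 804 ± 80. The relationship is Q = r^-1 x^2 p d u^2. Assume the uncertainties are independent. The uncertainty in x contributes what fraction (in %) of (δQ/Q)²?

(δQ/Q)² = (-1·δr/r)² + (2·δx/x)² + (1·δp/p)² + (1·δd/d)² + (2·δu/u)²
  r term: (-1×0.0215)² = 0.000462
  x term: (2×0.0867)² = 0.0301
  p term: (1×0.0689)² = 0.00475
  d term: (1×0.111)² = 0.0123
  u term: (2×0.0995)² = 0.0396
Total = 0.0872. Share from x = 0.0301/0.0872 = 0.345.

34.5%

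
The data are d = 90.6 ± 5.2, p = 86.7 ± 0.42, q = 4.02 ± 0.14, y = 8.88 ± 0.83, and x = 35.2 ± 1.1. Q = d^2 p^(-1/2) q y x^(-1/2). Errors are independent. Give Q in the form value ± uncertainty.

Q is a product of powers, so relative uncertainties combine in quadrature:
  (2·δd/d)² = (2×0.0574)² = 0.0132;  (−½·δp/p)² = (-0.5×0.00484)² = 5.87e-06;  (1·δq/q)² = (1×0.0348)² = 0.00121;  (1·δy/y)² = (1×0.0935)² = 0.00874;  (−½·δx/x)² = (-0.5×0.0312)² = 0.000244
δQ/Q = √(0.0234) = 0.153
Q = 5300, so δQ = 0.153 × 5300 = 811.

5300 ± 811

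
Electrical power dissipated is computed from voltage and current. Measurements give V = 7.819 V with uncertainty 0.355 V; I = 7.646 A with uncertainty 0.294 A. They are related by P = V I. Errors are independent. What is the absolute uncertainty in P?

3.56 W

Since P is a product/quotient, work with relative uncertainties:
  (1·δV/V)² = (1×0.0454)² = 0.00206;  (1·δI/I)² = (1×0.0385)² = 0.00148
δP/P = √(0.00354) = 0.0595
P = 59.78 W, so δP = 0.0595 × 59.78 = 3.56 W.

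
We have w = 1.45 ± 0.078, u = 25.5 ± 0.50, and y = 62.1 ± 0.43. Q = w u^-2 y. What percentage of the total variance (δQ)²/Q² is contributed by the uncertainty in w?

(δQ/Q)² = (1·δw/w)² + (-2·δu/u)² + (1·δy/y)²
  w term: (1×0.0538)² = 0.00289
  u term: (-2×0.0196)² = 0.00154
  y term: (1×0.00692)² = 4.79e-05
Total = 0.00448. Share from w = 0.00289/0.00448 = 0.646.

64.6%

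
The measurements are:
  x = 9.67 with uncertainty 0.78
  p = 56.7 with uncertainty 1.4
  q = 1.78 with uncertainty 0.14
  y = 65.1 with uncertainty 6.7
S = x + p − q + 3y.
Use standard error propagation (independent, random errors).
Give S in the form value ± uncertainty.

260 ± 20.2

Sums and differences: (δS)² = Σ (cᵢ δxᵢ)².
  (δx)² = 0.608;  (δp)² = 1.96;  (δq)² = 0.0196;  (3·δy)² = 404
δS = √(407) = 20.2
S = 260.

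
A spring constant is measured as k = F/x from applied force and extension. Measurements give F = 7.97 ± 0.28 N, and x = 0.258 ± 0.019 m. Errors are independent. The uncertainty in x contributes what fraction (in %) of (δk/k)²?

81.5%

(δk/k)² = (1·δF/F)² + (-1·δx/x)²
  F term: (1×0.0351)² = 0.00123
  x term: (-1×0.0736)² = 0.00542
Total = 0.00666. Share from x = 0.00542/0.00666 = 0.815.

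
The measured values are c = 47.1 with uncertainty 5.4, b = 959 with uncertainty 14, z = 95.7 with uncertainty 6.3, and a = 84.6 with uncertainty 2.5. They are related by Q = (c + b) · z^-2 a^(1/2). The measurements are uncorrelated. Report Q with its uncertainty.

Let u = c + b = 1010. δu = √(δc² + δb²) = √(29.2 + 196) = 15.0, so δu/u = 0.0149.
Q is then a monomial in u, z, a:
δQ/Q = √((δu/u)² + (-2·δz/z)² + (½·δa/a)²) = √(0.000222 + 0.0173 + 0.000218) = 0.133
Q = 1.01, so δQ = 0.133 × 1.01 = 0.135.

1.01 ± 0.135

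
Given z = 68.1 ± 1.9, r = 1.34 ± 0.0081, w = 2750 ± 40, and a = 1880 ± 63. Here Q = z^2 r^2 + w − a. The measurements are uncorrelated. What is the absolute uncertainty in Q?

481

Let p = z^2·r^2 = 8330. δp/p = √((2·δz/z)² + (2·δr/r)²) = √(0.00311 + 0.000146) = 0.0571, so δp = 475.
Q = p + w − a: δQ = √(δp² + δw² + δa²) = √(2.26e+05 + 1600 + 3970) = 481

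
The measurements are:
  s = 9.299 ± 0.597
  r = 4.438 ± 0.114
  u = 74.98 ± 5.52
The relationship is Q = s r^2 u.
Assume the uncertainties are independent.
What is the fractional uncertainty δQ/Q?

0.110

Q is a product of powers, so relative uncertainties combine in quadrature:
  (1·δs/s)² = (1×0.0642)² = 0.00412;  (2·δr/r)² = (2×0.0257)² = 0.00264;  (1·δu/u)² = (1×0.0736)² = 0.00542
δQ/Q = √(0.0122) = 0.110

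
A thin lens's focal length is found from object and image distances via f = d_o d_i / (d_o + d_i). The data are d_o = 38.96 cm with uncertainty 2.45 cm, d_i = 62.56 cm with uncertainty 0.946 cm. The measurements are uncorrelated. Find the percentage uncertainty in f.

3.92%

∂f/∂d_o = (d_i/(d_o+d_i))² = 0.380;  ∂f/∂d_i = (d_o/(d_o+d_i))² = 0.147
δf = √((∂f/∂d_o · δd_o)² + (∂f/∂d_i · δd_i)²) = √(0.866 + 0.0194) = 0.941 cm
f = 24.01 cm, so δf/f = 0.941/24.01 = 0.0392.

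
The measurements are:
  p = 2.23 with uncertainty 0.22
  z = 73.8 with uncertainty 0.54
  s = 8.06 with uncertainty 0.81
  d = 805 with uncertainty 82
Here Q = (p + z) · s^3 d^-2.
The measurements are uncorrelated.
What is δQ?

Let u = p + z = 76.0. δu = √(δp² + δz²) = √(0.0484 + 0.292) = 0.583, so δu/u = 0.00767.
Q is then a monomial in u, s, d:
δQ/Q = √((δu/u)² + (3·δs/s)² + (-2·δd/d)²) = √(5.88e-05 + 0.0909 + 0.0415) = 0.364
Q = 0.0614, so δQ = 0.364 × 0.0614 = 0.0224.

0.0224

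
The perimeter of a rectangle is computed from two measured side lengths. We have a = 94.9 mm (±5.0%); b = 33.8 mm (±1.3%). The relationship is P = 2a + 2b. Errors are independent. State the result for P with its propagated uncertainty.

Sums and differences: (δP)² = Σ (cᵢ δxᵢ)².
  (2·δa)² = 90.1;  (2·δb)² = 0.772
δP = √(90.8) = 9.53 mm
P = 257 mm.

257 ± 9.53 mm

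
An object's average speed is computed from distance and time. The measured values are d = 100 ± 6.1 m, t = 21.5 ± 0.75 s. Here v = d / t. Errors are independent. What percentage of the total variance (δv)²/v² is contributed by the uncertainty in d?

75.4%

(δv/v)² = (1·δd/d)² + (-1·δt/t)²
  d term: (1×0.0610)² = 0.00372
  t term: (-1×0.0349)² = 0.00122
Total = 0.00494. Share from d = 0.00372/0.00494 = 0.754.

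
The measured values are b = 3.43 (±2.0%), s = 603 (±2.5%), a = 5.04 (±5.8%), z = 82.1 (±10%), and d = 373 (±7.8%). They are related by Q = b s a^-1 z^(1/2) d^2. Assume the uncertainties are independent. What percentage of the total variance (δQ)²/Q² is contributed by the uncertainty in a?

(δQ/Q)² = (1·δb/b)² + (1·δs/s)² + (-1·δa/a)² + (½·δz/z)² + (2·δd/d)²
  b term: (1×0.0200)² = 0.000400
  s term: (1×0.0250)² = 0.000625
  a term: (-1×0.0580)² = 0.00336
  z term: (0.5×0.100)² = 0.00250
  d term: (2×0.0780)² = 0.0243
Total = 0.0312. Share from a = 0.00336/0.0312 = 0.108.

10.8%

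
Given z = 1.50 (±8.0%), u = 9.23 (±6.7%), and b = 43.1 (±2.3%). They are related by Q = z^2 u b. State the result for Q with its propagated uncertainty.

895 ± 157

For a monomial Q ∝ z^2, u, b, fractional errors add in quadrature:
  (2·δz/z)² = (2×0.0800)² = 0.0256;  (1·δu/u)² = (1×0.0670)² = 0.00449;  (1·δb/b)² = (1×0.0230)² = 0.000529
δQ/Q = √(0.0306) = 0.175
Q = 895, so δQ = 0.175 × 895 = 157.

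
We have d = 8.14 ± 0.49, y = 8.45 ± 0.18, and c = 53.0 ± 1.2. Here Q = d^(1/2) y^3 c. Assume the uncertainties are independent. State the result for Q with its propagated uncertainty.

91200 ± 6770

For a monomial Q ∝ d^(1/2), y^3, c, fractional errors add in quadrature:
  (½·δd/d)² = (0.5×0.0602)² = 0.000906;  (3·δy/y)² = (3×0.0213)² = 0.00408;  (1·δc/c)² = (1×0.0226)² = 0.000513
δQ/Q = √(0.00550) = 0.0742
Q = 91200, so δQ = 0.0742 × 91200 = 6770.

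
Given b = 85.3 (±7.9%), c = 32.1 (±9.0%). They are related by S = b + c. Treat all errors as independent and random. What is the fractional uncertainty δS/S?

0.0625

Each term contributes (cᵢ δxᵢ)² to (δS)²:
  (δb)² = 45.4;  (δc)² = 8.35
δS = √(53.8) = 7.33
S = 117, so δS/S = 7.33/117 = 0.0625.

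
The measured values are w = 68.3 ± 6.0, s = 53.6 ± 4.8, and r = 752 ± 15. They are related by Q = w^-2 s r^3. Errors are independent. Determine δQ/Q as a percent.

20.6%

Each factor contributes (exponent × relative error)² to (δQ/Q)²:
  (-2·δw/w)² = (-2×0.0878)² = 0.0309;  (1·δs/s)² = (1×0.0896)² = 0.00802;  (3·δr/r)² = (3×0.0199)² = 0.00358
δQ/Q = √(0.0425) = 0.206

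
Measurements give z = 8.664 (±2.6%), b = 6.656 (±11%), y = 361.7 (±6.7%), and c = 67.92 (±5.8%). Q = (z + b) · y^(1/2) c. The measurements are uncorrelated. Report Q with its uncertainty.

Let u = z + b = 15.32. δu = √(δz² + δb²) = √(0.0507 + 0.536) = 0.766, so δu/u = 0.0500.
Q is then a monomial in u, y, c:
δQ/Q = √((δu/u)² + (½·δy/y)² + (1·δc/c)²) = √(0.00250 + 0.00112 + 0.00336) = 0.0836
Q = 19790, so δQ = 0.0836 × 19790 = 1650.

19790 ± 1650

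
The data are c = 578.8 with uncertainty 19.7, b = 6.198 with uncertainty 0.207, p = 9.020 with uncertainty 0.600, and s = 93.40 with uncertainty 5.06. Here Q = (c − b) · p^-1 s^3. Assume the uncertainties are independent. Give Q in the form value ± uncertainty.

(5.172 ± 0.926) × 10^7

Let u = c − b = 572.6. δu = √(δc² + δb²) = √(388 + 0.0428) = 19.7, so δu/u = 0.0344.
Q is then a monomial in u, p, s:
δQ/Q = √((δu/u)² + (-1·δp/p)² + (3·δs/s)²) = √(0.00118 + 0.00442 + 0.0264) = 0.179
Q = 5.172e+07, so δQ = 0.179 × 5.172e+07 = 9.26e+06.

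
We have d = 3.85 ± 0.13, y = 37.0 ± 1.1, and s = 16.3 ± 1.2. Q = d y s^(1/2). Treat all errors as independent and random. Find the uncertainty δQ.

Since Q is a product/quotient, work with relative uncertainties:
  (1·δd/d)² = (1×0.0338)² = 0.00114;  (1·δy/y)² = (1×0.0297)² = 0.000884;  (½·δs/s)² = (0.5×0.0736)² = 0.00135
δQ/Q = √(0.00338) = 0.0581
Q = 575, so δQ = 0.0581 × 575 = 33.4.

33.4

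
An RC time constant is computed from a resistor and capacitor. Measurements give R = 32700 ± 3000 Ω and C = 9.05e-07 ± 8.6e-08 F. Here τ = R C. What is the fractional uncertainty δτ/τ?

0.132

For a monomial τ ∝ R, C, fractional errors add in quadrature:
  (1·δR/R)² = (1×0.0917)² = 0.00842;  (1·δC/C)² = (1×0.0950)² = 0.00903
δτ/τ = √(0.0174) = 0.132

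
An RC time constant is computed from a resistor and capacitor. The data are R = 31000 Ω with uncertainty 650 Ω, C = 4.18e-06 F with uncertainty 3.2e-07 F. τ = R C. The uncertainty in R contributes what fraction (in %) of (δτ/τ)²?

6.98%

(δτ/τ)² = (1·δR/R)² + (1·δC/C)²
  R term: (1×0.0210)² = 0.000440
  C term: (1×0.0766)² = 0.00586
Total = 0.00630. Share from R = 0.000440/0.00630 = 0.0698.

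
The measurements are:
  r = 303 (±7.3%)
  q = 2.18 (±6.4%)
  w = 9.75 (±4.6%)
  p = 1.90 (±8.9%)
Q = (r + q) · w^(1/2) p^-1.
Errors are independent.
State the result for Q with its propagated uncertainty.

502 ± 58.7

Let u = r + q = 305. δu = √(δr² + δq²) = √(489 + 0.0195) = 22.1, so δu/u = 0.0725.
Q is then a monomial in u, w, p:
δQ/Q = √((δu/u)² + (½·δw/w)² + (-1·δp/p)²) = √(0.00525 + 0.000529 + 0.00792) = 0.117
Q = 502, so δQ = 0.117 × 502 = 58.7.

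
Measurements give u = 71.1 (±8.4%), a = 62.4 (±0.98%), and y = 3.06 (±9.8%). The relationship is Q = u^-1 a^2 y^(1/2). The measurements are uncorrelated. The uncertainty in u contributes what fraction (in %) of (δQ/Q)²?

(δQ/Q)² = (-1·δu/u)² + (2·δa/a)² + (½·δy/y)²
  u term: (-1×0.0840)² = 0.00706
  a term: (2×0.00980)² = 0.000384
  y term: (0.5×0.0980)² = 0.00240
Total = 0.00984. Share from u = 0.00706/0.00984 = 0.717.

71.7%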